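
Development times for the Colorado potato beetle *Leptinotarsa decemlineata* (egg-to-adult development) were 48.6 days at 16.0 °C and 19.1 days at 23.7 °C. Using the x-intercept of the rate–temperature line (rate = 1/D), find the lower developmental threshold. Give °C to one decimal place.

Equal thermal constants: D₁(T₁ − T_b) = D₂(T₂ − T_b).
48.6·(16.0 − T_b) = 19.1·(23.7 − T_b)
T_b = (48.6·16.0 − 19.1·23.7) / (48.6 − 19.1) = 324.93 / 29.5 = 11.015 °C ≈ 11.0 °C.

11.0 °C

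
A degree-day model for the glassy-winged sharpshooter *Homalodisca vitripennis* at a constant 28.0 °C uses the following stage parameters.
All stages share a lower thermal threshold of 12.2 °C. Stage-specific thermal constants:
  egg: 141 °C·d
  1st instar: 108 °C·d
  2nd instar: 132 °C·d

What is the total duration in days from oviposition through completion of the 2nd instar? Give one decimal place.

Daily accumulation at 28.0 °C = 28.0 − 12.2 = 15.8 DD/day.
Total K = 141 + 108 + 132 = 381 DD.
Total duration = 381 / 15.8 = 24.114 ≈ 24.1 days.

24.1 days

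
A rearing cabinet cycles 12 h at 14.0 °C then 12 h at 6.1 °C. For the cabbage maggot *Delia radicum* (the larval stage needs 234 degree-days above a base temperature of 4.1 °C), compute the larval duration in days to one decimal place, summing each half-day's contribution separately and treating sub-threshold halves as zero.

39.3 days

Day half: max(0, 14.0 − 4.1) × 0.5 = 9.9 × 0.5 = 4.95 DD.
Night half: max(0, 6.1 − 4.1) × 0.5 = 2.0 × 0.5 = 1.00 DD.
Per 24 h: 5.95 DD/day.
Duration = 234 / 5.95 = 39.328 ≈ 39.3 days.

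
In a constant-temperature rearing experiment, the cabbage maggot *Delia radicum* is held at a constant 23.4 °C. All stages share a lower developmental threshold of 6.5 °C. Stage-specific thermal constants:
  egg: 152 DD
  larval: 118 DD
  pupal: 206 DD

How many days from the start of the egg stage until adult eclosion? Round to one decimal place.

Daily accumulation at 23.4 °C = 23.4 − 6.5 = 16.9 DD/day.
Total K = 152 + 118 + 206 = 476 DD.
Total duration = 476 / 16.9 = 28.166 ≈ 28.2 days.

28.2 days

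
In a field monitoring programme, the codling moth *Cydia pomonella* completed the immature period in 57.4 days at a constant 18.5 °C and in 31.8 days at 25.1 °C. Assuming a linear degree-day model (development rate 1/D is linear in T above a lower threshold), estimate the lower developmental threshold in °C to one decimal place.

10.3 °C

Linear rate model ⇒ the product D·(T − T_b) is constant across temperatures.
57.4·(18.5 − T_b) = 31.8·(25.1 − T_b)
T_b = (57.4·18.5 − 31.8·25.1) / (57.4 − 31.8) = 263.72 / 25.6 = 10.302 °C ≈ 10.3 °C.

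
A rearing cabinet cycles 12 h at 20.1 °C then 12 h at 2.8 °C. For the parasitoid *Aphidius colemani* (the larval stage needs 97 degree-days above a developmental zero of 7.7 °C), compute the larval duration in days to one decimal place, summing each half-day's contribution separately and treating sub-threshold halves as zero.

15.6 days

Day half: max(0, 20.1 − 7.7) × 0.5 = 12.4 × 0.5 = 6.20 DD.
Night half: max(0, 2.8 − 7.7) × 0.5 = 0.0 × 0.5 = 0.00 DD.
Per 24 h: 6.20 DD/day.
Duration = 97 / 6.20 = 15.645 ≈ 15.6 days.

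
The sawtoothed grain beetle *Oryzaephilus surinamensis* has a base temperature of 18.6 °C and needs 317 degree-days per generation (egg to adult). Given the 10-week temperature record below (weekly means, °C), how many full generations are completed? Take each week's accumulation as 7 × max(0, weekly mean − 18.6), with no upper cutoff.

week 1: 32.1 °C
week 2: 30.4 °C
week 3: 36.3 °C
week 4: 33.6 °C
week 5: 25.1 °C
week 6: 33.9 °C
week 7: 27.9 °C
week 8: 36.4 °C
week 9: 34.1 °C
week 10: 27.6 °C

2 generations

Weekly DD (7 × max(0, T̄ − 18.6)): 94.5, 82.6, 123.9, 105.0, 45.5, 107.1, 65.1, 124.6, 108.5, 63.0.
Season total = 919.8 DD.
Complete generations = ⌊919.8 / 317⌋ = 2.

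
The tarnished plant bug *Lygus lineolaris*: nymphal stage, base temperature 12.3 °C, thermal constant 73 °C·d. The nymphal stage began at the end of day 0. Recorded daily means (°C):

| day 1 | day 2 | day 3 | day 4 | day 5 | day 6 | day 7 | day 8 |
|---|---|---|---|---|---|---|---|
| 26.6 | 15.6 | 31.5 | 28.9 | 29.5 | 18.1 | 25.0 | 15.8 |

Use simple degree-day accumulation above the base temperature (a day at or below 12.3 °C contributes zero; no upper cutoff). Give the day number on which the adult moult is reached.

day 6

Daily DD above 12.3 °C: 14.3, 3.3, 19.2, 16.6, 17.2, 5.8, 12.7, 3.5.
Cumulative: 14.3, 17.6, 36.8, 53.4, 70.6, 76.4, 89.1, 92.6.
The total first reaches 73 DD on day 6.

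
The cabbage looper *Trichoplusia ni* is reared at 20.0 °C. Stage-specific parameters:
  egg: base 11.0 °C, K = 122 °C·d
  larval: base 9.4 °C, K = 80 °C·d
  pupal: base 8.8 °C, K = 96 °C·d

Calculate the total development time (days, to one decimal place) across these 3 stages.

egg: 122 / (20.0 − 11.0) = 122 / 9.0 = 13.556 d.
larval: 80 / (20.0 − 9.4) = 80 / 10.6 = 7.547 d.
pupal: 96 / (20.0 − 8.8) = 96 / 11.2 = 8.571 d.
Sum = 29.674 ≈ 29.7 days.

29.7 days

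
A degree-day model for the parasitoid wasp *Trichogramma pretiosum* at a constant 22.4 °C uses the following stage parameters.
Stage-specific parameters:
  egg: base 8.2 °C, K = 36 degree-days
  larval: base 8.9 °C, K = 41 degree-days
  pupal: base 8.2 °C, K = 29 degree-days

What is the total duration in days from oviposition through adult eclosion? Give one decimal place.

7.6 days

egg: 36 / (22.4 − 8.2) = 36 / 14.2 = 2.535 d.
larval: 41 / (22.4 − 8.9) = 41 / 13.5 = 3.037 d.
pupal: 29 / (22.4 − 8.2) = 29 / 14.2 = 2.042 d.
Sum = 7.615 ≈ 7.6 days.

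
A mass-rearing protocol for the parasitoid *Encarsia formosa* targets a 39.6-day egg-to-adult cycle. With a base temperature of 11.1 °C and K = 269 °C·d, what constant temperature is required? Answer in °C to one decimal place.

Required daily accumulation = 269 / 39.6 = 6.793 DD/day.
T = T_base + 6.793 = 11.1 + 6.793 = 17.893 ≈ 17.9 °C.

17.9 °C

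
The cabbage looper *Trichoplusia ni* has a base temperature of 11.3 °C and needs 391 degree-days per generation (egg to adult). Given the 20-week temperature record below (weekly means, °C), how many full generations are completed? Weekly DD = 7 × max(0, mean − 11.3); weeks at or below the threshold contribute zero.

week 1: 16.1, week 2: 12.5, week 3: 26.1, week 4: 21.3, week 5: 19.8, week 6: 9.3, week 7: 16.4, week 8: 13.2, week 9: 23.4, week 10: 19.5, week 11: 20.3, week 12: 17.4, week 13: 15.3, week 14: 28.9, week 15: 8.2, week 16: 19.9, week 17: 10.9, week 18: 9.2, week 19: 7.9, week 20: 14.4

Weekly DD (7 × max(0, T̄ − 11.3)): 33.6, 8.4, 103.6, 70.0, 59.5, 0.0, 35.7, 13.3, 84.7, 57.4, 63.0, 42.7, 28.0, 123.2, 0.0, 60.2, 0.0, 0.0, 0.0, 21.7.
Season total = 805.0 DD.
Complete generations = ⌊805.0 / 391⌋ = 2.

2 generations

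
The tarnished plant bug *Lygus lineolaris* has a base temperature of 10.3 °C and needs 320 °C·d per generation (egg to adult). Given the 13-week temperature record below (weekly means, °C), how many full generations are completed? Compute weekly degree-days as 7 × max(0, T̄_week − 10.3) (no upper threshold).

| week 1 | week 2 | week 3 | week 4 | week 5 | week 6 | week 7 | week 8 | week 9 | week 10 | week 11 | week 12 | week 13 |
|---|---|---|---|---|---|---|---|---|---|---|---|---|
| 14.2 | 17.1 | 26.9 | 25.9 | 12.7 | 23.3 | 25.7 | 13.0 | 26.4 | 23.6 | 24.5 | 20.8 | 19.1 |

Weekly DD (7 × max(0, T̄ − 10.3)): 27.3, 47.6, 116.2, 109.2, 16.8, 91.0, 107.8, 18.9, 112.7, 93.1, 99.4, 73.5, 61.6.
Season total = 975.1 DD.
Complete generations = ⌊975.1 / 320⌋ = 3.

3 generations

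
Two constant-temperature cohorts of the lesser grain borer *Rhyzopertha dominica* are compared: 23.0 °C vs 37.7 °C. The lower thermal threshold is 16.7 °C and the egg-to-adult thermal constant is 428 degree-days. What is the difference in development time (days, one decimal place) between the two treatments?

At 23.0 °C: 428 / (23.0 − 16.7) = 428 / 6.3 = 67.937 d.
At 37.7 °C: 428 / (37.7 − 16.7) = 428 / 21.0 = 20.381 d.
Difference = |67.937 − 20.381| = 47.556 ≈ 47.6 days.

47.6 days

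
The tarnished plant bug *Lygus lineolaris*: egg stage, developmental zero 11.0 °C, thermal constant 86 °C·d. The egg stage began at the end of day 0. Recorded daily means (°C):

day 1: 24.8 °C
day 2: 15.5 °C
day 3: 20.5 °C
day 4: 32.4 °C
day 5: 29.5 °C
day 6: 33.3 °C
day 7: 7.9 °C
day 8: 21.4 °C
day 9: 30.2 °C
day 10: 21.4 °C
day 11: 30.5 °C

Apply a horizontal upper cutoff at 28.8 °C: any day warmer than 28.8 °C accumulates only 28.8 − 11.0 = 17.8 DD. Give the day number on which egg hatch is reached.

Daily DD above 11.0 °C (capped at 17.8): 13.8, 4.5, 9.5, 17.8, 17.8, 17.8, 0.0, 10.4, 17.8, 10.4, 17.8.
Cumulative: 13.8, 18.3, 27.8, 45.6, 63.4, 81.2, 81.2, 91.6, 109.4, 119.8, 137.6.
The total first reaches 86 DD on day 8.

day 8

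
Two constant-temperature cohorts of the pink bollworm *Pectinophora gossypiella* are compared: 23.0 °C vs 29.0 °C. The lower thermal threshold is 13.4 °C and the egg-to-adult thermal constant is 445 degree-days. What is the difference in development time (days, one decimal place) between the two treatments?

17.8 days

At 23.0 °C: 445 / (23.0 − 13.4) = 445 / 9.6 = 46.354 d.
At 29.0 °C: 445 / (29.0 − 13.4) = 445 / 15.6 = 28.526 d.
Difference = |46.354 − 28.526| = 17.829 ≈ 17.8 days.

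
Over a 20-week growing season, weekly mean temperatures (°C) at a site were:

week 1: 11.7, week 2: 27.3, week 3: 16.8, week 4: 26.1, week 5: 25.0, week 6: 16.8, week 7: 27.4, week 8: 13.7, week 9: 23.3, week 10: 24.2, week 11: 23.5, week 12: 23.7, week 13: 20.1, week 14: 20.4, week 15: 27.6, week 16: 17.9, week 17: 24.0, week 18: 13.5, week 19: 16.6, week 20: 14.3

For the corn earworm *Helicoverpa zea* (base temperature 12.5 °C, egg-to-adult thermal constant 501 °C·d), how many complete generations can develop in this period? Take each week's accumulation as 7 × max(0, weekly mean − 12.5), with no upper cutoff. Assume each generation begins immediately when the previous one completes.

Weekly DD (7 × max(0, T̄ − 12.5)): 0.0, 103.6, 30.1, 95.2, 87.5, 30.1, 104.3, 8.4, 75.6, 81.9, 77.0, 78.4, 53.2, 55.3, 105.7, 37.8, 80.5, 7.0, 28.7, 12.6.
Season total = 1152.9 DD.
Complete generations = ⌊1152.9 / 501⌋ = 2.

2 generations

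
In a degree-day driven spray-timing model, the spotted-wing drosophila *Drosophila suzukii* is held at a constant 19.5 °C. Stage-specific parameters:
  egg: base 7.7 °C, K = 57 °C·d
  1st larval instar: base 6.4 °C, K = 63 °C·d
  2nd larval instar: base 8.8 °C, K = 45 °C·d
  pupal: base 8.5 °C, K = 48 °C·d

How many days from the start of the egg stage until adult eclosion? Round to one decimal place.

18.2 days

egg: 57 / (19.5 − 7.7) = 57 / 11.8 = 4.831 d.
1st larval instar: 63 / (19.5 − 6.4) = 63 / 13.1 = 4.809 d.
2nd larval instar: 45 / (19.5 − 8.8) = 45 / 10.7 = 4.206 d.
pupal: 48 / (19.5 − 8.5) = 48 / 11.0 = 4.364 d.
Sum = 18.209 ≈ 18.2 days.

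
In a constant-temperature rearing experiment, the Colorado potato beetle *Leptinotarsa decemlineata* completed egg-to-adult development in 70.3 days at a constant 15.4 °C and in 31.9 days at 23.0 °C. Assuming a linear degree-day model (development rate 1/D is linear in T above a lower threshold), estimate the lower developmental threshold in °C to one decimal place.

Equal thermal constants: D₁(T₁ − T_b) = D₂(T₂ − T_b).
70.3·(15.4 − T_b) = 31.9·(23.0 − T_b)
T_b = (70.3·15.4 − 31.9·23.0) / (70.3 − 31.9) = 348.92 / 38.4 = 9.086 °C ≈ 9.1 °C.

9.1 °C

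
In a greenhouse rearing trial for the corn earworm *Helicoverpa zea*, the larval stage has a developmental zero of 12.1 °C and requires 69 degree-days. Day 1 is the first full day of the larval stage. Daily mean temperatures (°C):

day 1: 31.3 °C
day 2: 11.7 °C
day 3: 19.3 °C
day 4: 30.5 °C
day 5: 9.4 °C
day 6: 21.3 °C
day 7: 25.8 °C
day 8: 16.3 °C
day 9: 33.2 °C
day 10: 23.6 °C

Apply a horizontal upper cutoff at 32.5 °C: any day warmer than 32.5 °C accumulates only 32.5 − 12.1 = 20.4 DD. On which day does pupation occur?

day 8

Daily DD above 12.1 °C (capped at 20.4): 19.2, 0.0, 7.2, 18.4, 0.0, 9.2, 13.7, 4.2, 20.4, 11.5.
Cumulative: 19.2, 19.2, 26.4, 44.8, 44.8, 54.0, 67.7, 71.9, 92.3, 103.8.
The total first reaches 69 DD on day 8.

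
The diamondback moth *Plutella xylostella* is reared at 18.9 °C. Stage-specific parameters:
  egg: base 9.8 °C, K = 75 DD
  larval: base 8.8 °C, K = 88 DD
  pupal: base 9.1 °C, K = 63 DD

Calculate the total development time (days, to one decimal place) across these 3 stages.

egg: 75 / (18.9 − 9.8) = 75 / 9.1 = 8.242 d.
larval: 88 / (18.9 − 8.8) = 88 / 10.1 = 8.713 d.
pupal: 63 / (18.9 − 9.1) = 63 / 9.8 = 6.429 d.
Sum = 23.383 ≈ 23.4 days.

23.4 days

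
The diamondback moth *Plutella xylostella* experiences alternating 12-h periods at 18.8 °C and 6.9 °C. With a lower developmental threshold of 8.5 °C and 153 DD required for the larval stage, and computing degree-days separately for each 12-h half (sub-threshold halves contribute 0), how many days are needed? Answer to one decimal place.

29.7 days

Day half: max(0, 18.8 − 8.5) × 0.5 = 10.3 × 0.5 = 5.15 DD.
Night half: max(0, 6.9 − 8.5) × 0.5 = 0.0 × 0.5 = 0.00 DD.
Per 24 h: 5.15 DD/day.
Duration = 153 / 5.15 = 29.709 ≈ 29.7 days.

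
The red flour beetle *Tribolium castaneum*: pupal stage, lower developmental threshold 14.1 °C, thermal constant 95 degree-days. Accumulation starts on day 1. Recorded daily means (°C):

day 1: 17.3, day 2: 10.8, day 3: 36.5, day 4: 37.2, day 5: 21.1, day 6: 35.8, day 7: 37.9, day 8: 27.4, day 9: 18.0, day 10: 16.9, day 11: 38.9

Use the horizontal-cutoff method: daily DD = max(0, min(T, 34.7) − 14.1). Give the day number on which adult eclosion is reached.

day 8

Daily DD above 14.1 °C (capped at 20.6): 3.2, 0.0, 20.6, 20.6, 7.0, 20.6, 20.6, 13.3, 3.9, 2.8, 20.6.
Cumulative: 3.2, 3.2, 23.8, 44.4, 51.4, 72.0, 92.6, 105.9, 109.8, 112.6, 133.2.
The total first reaches 95 DD on day 8.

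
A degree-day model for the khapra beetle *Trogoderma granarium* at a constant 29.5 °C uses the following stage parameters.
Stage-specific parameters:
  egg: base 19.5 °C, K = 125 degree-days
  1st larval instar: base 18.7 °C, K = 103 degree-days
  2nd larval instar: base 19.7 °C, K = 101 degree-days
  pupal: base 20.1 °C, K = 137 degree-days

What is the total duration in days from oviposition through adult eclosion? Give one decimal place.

46.9 days

egg: 125 / (29.5 − 19.5) = 125 / 10.0 = 12.500 d.
1st larval instar: 103 / (29.5 − 18.7) = 103 / 10.8 = 9.537 d.
2nd larval instar: 101 / (29.5 − 19.7) = 101 / 9.8 = 10.306 d.
pupal: 137 / (29.5 − 20.1) = 137 / 9.4 = 14.574 d.
Sum = 46.918 ≈ 46.9 days.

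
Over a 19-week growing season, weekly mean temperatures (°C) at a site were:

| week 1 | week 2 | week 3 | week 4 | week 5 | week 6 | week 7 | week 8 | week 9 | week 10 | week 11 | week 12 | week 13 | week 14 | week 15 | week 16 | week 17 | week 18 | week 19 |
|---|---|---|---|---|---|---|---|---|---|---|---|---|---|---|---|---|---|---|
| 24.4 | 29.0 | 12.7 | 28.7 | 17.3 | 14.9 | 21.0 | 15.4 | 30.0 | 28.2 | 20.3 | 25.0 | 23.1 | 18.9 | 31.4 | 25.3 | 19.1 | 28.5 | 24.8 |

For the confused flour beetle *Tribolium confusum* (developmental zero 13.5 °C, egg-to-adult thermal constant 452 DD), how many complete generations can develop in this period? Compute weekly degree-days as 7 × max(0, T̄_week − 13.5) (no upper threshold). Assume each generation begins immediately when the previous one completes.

Weekly DD (7 × max(0, T̄ − 13.5)): 76.3, 108.5, 0.0, 106.4, 26.6, 9.8, 52.5, 13.3, 115.5, 102.9, 47.6, 80.5, 67.2, 37.8, 125.3, 82.6, 39.2, 105.0, 79.1.
Season total = 1276.1 DD.
Complete generations = ⌊1276.1 / 452⌋ = 2.

2 generations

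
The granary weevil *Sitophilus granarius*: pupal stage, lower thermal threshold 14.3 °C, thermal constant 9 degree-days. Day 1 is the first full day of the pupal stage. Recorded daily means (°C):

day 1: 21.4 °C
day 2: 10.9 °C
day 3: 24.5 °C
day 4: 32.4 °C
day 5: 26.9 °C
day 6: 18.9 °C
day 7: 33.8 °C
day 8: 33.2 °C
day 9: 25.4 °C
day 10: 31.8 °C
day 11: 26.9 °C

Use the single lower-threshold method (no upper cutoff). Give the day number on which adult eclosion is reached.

day 3

Daily DD above 14.3 °C: 7.1, 0.0, 10.2, 18.1, 12.6, 4.6, 19.5, 18.9, 11.1, 17.5, 12.6.
Cumulative: 7.1, 7.1, 17.3, 35.4, 48.0, 52.6, 72.1, 91.0, 102.1, 119.6, 132.2.
The total first reaches 9 DD on day 3.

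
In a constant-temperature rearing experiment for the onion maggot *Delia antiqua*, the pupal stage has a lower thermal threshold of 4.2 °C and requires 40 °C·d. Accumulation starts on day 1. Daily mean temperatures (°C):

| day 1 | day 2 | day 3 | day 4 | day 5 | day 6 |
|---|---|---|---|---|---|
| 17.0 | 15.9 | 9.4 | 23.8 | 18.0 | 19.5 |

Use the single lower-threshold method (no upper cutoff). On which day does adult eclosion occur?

Daily DD above 4.2 °C: 12.8, 11.7, 5.2, 19.6, 13.8, 15.3.
Cumulative: 12.8, 24.5, 29.7, 49.3, 63.1, 78.4.
The total first reaches 40 DD on day 4.

day 4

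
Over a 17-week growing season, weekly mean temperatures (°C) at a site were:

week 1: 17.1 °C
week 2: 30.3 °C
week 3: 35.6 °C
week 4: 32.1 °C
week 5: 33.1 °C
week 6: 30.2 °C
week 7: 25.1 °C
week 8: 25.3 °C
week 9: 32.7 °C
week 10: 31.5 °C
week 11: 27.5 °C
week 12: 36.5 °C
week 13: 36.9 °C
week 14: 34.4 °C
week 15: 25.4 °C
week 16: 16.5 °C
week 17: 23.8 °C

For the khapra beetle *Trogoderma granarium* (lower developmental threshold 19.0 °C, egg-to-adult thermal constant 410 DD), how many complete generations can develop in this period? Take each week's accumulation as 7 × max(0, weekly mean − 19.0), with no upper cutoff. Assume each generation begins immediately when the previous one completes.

Weekly DD (7 × max(0, T̄ − 19.0)): 0.0, 79.1, 116.2, 91.7, 98.7, 78.4, 42.7, 44.1, 95.9, 87.5, 59.5, 122.5, 125.3, 107.8, 44.8, 0.0, 33.6.
Season total = 1227.8 DD.
Complete generations = ⌊1227.8 / 410⌋ = 2.

2 generations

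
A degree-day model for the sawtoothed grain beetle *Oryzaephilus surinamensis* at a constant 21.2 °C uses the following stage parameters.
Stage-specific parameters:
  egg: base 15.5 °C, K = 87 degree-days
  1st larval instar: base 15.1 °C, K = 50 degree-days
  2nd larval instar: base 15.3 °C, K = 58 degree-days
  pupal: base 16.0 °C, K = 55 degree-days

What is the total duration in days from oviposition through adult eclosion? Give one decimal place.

egg: 87 / (21.2 − 15.5) = 87 / 5.7 = 15.263 d.
1st larval instar: 50 / (21.2 − 15.1) = 50 / 6.1 = 8.197 d.
2nd larval instar: 58 / (21.2 − 15.3) = 58 / 5.9 = 9.831 d.
pupal: 55 / (21.2 − 16.0) = 55 / 5.2 = 10.577 d.
Sum = 43.867 ≈ 43.9 days.

43.9 days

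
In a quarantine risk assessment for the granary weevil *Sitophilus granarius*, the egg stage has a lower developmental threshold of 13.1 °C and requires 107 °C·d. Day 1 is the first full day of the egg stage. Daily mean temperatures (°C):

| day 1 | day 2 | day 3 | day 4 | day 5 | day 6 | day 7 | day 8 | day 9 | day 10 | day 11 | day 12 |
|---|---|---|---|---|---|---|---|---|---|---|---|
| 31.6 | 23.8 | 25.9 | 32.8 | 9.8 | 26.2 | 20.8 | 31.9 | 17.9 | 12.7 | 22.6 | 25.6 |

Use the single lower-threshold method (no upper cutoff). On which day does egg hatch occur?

Daily DD above 13.1 °C: 18.5, 10.7, 12.8, 19.7, 0.0, 13.1, 7.7, 18.8, 4.8, 0.0, 9.5, 12.5.
Cumulative: 18.5, 29.2, 42.0, 61.7, 61.7, 74.8, 82.5, 101.3, 106.1, 106.1, 115.6, 128.1.
The total first reaches 107 DD on day 11.

day 11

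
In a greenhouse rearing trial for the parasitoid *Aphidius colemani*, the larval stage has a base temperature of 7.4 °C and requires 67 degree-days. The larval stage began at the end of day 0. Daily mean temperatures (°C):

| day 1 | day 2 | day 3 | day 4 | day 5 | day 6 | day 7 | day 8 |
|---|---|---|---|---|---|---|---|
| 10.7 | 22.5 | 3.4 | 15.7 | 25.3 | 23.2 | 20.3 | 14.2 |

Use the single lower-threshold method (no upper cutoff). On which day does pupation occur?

Daily DD above 7.4 °C: 3.3, 15.1, 0.0, 8.3, 17.9, 15.8, 12.9, 6.8.
Cumulative: 3.3, 18.4, 18.4, 26.7, 44.6, 60.4, 73.3, 80.1.
The total first reaches 67 DD on day 7.

day 7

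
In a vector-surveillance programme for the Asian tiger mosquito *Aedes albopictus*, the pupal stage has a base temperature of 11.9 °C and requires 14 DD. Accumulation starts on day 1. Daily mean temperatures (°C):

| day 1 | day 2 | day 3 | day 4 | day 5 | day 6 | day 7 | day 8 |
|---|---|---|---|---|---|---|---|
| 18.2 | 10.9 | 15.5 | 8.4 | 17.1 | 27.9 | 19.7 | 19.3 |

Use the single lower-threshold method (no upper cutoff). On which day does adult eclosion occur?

day 5

Daily DD above 11.9 °C: 6.3, 0.0, 3.6, 0.0, 5.2, 16.0, 7.8, 7.4.
Cumulative: 6.3, 6.3, 9.9, 9.9, 15.1, 31.1, 38.9, 46.3.
The total first reaches 14 DD on day 5.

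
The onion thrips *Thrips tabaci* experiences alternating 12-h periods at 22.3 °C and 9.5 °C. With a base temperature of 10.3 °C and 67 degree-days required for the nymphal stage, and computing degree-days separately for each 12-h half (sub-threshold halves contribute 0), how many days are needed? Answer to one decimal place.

Day half: max(0, 22.3 − 10.3) × 0.5 = 12.0 × 0.5 = 6.00 DD.
Night half: max(0, 9.5 − 10.3) × 0.5 = 0.0 × 0.5 = 0.00 DD.
Per 24 h: 6.00 DD/day.
Duration = 67 / 6.00 = 11.167 ≈ 11.2 days.

11.2 days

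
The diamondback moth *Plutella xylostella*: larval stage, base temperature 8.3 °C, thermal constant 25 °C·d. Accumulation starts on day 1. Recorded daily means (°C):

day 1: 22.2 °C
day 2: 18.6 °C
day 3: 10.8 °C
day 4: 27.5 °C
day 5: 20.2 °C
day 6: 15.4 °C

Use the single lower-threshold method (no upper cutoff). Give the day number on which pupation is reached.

Daily DD above 8.3 °C: 13.9, 10.3, 2.5, 19.2, 11.9, 7.1.
Cumulative: 13.9, 24.2, 26.7, 45.9, 57.8, 64.9.
The total first reaches 25 DD on day 3.

day 3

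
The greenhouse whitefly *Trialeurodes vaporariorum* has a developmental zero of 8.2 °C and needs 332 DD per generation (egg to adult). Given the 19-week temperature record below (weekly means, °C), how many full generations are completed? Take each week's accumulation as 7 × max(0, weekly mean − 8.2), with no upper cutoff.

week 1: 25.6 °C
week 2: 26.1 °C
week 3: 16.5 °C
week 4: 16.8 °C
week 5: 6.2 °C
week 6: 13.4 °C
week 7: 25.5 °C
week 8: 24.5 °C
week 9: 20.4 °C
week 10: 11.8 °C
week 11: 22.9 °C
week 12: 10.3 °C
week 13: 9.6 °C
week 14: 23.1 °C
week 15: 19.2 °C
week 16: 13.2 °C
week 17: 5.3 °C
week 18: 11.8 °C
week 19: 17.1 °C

Weekly DD (7 × max(0, T̄ − 8.2)): 121.8, 125.3, 58.1, 60.2, 0.0, 36.4, 121.1, 114.1, 85.4, 25.2, 102.9, 14.7, 9.8, 104.3, 77.0, 35.0, 0.0, 25.2, 62.3.
Season total = 1178.8 DD.
Complete generations = ⌊1178.8 / 332⌋ = 3.

3 generations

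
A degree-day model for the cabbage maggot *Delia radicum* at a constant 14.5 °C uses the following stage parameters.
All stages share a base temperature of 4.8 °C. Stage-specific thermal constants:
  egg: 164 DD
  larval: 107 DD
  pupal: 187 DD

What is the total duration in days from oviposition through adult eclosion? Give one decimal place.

Daily accumulation at 14.5 °C = 14.5 − 4.8 = 9.7 DD/day.
Total K = 164 + 107 + 187 = 458 DD.
Total duration = 458 / 9.7 = 47.216 ≈ 47.2 days.

47.2 days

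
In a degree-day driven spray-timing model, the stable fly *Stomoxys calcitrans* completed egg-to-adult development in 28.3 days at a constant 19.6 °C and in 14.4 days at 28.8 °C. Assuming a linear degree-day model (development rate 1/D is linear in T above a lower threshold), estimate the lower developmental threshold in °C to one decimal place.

Linear rate model ⇒ the product D·(T − T_b) is constant across temperatures.
28.3·(19.6 − T_b) = 14.4·(28.8 − T_b)
T_b = (28.3·19.6 − 14.4·28.8) / (28.3 − 14.4) = 139.96 / 13.9 = 10.069 °C ≈ 10.1 °C.

10.1 °C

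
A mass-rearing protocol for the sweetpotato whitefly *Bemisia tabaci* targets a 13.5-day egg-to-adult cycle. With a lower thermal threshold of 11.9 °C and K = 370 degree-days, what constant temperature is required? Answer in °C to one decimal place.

39.3 °C

Required daily accumulation = 370 / 13.5 = 27.407 DD/day.
T = T_base + 27.407 = 11.9 + 27.407 = 39.307 ≈ 39.3 °C.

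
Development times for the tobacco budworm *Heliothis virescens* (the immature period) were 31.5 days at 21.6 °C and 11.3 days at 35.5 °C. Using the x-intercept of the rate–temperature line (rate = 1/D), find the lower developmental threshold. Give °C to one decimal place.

13.8 °C

Equal thermal constants: D₁(T₁ − T_b) = D₂(T₂ − T_b).
31.5·(21.6 − T_b) = 11.3·(35.5 − T_b)
T_b = (31.5·21.6 − 11.3·35.5) / (31.5 − 11.3) = 279.25 / 20.2 = 13.824 °C ≈ 13.8 °C.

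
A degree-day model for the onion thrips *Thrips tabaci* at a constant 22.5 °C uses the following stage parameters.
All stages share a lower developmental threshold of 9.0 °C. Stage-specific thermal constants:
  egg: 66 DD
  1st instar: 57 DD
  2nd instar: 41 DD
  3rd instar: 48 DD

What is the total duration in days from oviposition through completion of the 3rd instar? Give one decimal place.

15.7 days

Daily accumulation at 22.5 °C = 22.5 − 9.0 = 13.5 DD/day.
Total K = 66 + 57 + 41 + 48 = 212 DD.
Total duration = 212 / 13.5 = 15.704 ≈ 15.7 days.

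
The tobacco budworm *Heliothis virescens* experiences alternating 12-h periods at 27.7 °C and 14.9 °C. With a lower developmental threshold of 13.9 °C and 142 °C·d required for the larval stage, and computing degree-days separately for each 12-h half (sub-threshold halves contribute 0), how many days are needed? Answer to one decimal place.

Day half: max(0, 27.7 − 13.9) × 0.5 = 13.8 × 0.5 = 6.90 DD.
Night half: max(0, 14.9 − 13.9) × 0.5 = 1.0 × 0.5 = 0.50 DD.
Per 24 h: 7.40 DD/day.
Duration = 142 / 7.40 = 19.189 ≈ 19.2 days.

19.2 days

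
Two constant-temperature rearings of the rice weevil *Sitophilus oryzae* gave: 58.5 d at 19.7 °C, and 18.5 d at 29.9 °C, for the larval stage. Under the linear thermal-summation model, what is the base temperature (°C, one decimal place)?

Linear rate model ⇒ the product D·(T − T_b) is constant across temperatures.
58.5·(19.7 − T_b) = 18.5·(29.9 − T_b)
T_b = (58.5·19.7 − 18.5·29.9) / (58.5 − 18.5) = 599.30 / 40.0 = 14.983 °C ≈ 15.0 °C.

15.0 °C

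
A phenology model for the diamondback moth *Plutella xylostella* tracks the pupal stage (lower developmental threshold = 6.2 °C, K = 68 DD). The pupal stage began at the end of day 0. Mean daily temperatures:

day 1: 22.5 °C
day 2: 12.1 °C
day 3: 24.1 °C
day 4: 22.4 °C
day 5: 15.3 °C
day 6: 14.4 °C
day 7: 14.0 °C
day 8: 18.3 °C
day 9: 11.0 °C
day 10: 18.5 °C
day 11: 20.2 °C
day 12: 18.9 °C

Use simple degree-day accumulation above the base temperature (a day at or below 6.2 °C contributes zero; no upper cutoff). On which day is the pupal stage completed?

Daily DD above 6.2 °C: 16.3, 5.9, 17.9, 16.2, 9.1, 8.2, 7.8, 12.1, 4.8, 12.3, 14.0, 12.7.
Cumulative: 16.3, 22.2, 40.1, 56.3, 65.4, 73.6, 81.4, 93.5, 98.3, 110.6, 124.6, 137.3.
The total first reaches 68 DD on day 6.

day 6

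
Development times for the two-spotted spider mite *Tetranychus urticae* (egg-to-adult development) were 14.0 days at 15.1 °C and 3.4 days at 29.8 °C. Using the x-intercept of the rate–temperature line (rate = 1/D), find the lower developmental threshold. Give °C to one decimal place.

Linear rate model ⇒ the product D·(T − T_b) is constant across temperatures.
14.0·(15.1 − T_b) = 3.4·(29.8 − T_b)
T_b = (14.0·15.1 − 3.4·29.8) / (14.0 − 3.4) = 110.08 / 10.6 = 10.385 °C ≈ 10.4 °C.

10.4 °C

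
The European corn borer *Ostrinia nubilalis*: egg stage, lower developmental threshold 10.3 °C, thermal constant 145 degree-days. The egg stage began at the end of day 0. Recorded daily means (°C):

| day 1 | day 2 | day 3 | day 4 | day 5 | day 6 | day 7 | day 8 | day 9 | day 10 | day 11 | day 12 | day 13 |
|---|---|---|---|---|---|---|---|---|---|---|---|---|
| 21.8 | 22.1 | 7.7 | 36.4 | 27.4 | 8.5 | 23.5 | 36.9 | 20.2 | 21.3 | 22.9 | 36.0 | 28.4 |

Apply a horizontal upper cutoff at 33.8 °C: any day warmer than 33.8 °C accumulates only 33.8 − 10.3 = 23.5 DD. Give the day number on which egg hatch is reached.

Daily DD above 10.3 °C (capped at 23.5): 11.5, 11.8, 0.0, 23.5, 17.1, 0.0, 13.2, 23.5, 9.9, 11.0, 12.6, 23.5, 18.1.
Cumulative: 11.5, 23.3, 23.3, 46.8, 63.9, 63.9, 77.1, 100.6, 110.5, 121.5, 134.1, 157.6, 175.7.
The total first reaches 145 DD on day 12.

day 12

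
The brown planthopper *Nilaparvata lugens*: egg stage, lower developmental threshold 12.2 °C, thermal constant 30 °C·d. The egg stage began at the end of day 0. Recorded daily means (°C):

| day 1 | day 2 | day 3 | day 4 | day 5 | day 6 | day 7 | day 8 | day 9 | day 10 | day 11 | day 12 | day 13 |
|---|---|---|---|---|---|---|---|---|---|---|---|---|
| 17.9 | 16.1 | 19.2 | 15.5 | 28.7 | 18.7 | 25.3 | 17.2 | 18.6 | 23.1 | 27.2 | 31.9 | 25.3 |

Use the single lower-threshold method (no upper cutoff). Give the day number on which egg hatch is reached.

Daily DD above 12.2 °C: 5.7, 3.9, 7.0, 3.3, 16.5, 6.5, 13.1, 5.0, 6.4, 10.9, 15.0, 19.7, 13.1.
Cumulative: 5.7, 9.6, 16.6, 19.9, 36.4, 42.9, 56.0, 61.0, 67.4, 78.3, 93.3, 113.0, 126.1.
The total first reaches 30 DD on day 5.

day 5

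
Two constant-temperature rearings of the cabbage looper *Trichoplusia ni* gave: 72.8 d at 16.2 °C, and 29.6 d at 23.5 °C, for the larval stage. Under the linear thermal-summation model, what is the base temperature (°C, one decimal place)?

Equal thermal constants: D₁(T₁ − T_b) = D₂(T₂ − T_b).
72.8·(16.2 − T_b) = 29.6·(23.5 − T_b)
T_b = (72.8·16.2 − 29.6·23.5) / (72.8 − 29.6) = 483.76 / 43.2 = 11.198 °C ≈ 11.2 °C.

11.2 °C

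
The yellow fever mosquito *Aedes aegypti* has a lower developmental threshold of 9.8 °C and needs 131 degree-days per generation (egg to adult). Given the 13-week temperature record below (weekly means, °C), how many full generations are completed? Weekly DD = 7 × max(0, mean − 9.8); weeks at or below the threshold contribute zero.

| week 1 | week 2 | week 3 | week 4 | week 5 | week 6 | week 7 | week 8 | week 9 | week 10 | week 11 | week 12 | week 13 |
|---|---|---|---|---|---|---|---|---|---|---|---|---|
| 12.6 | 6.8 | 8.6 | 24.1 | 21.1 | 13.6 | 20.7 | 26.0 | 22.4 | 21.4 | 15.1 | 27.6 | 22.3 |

6 generations

Weekly DD (7 × max(0, T̄ − 9.8)): 19.6, 0.0, 0.0, 100.1, 79.1, 26.6, 76.3, 113.4, 88.2, 81.2, 37.1, 124.6, 87.5.
Season total = 833.7 DD.
Complete generations = ⌊833.7 / 131⌋ = 6.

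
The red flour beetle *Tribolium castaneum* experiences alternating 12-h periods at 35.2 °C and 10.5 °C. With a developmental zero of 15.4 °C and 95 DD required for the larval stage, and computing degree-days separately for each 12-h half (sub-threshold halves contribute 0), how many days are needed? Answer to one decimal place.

9.6 days

Day half: max(0, 35.2 − 15.4) × 0.5 = 19.8 × 0.5 = 9.90 DD.
Night half: max(0, 10.5 − 15.4) × 0.5 = 0.0 × 0.5 = 0.00 DD.
Per 24 h: 9.90 DD/day.
Duration = 95 / 9.90 = 9.596 ≈ 9.6 days.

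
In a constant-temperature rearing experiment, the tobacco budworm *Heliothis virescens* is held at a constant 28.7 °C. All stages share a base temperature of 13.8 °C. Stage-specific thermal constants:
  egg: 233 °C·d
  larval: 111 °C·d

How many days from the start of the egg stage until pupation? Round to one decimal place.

Daily accumulation at 28.7 °C = 28.7 − 13.8 = 14.9 DD/day.
Total K = 233 + 111 = 344 DD.
Total duration = 344 / 14.9 = 23.087 ≈ 23.1 days.

23.1 days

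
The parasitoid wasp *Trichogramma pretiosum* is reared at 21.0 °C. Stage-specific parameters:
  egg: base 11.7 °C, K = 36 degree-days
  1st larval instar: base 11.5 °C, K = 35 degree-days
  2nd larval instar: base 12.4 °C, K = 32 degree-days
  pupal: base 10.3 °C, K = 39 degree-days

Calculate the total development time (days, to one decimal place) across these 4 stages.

14.9 days

egg: 36 / (21.0 − 11.7) = 36 / 9.3 = 3.871 d.
1st larval instar: 35 / (21.0 − 11.5) = 35 / 9.5 = 3.684 d.
2nd larval instar: 32 / (21.0 − 12.4) = 32 / 8.6 = 3.721 d.
pupal: 39 / (21.0 − 10.3) = 39 / 10.7 = 3.645 d.
Sum = 14.921 ≈ 14.9 days.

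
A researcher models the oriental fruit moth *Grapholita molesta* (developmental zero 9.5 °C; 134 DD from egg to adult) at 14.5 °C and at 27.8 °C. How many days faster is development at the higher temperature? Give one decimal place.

19.5 days

At 14.5 °C: 134 / (14.5 − 9.5) = 134 / 5.0 = 26.800 d.
At 27.8 °C: 134 / (27.8 − 9.5) = 134 / 18.3 = 7.322 d.
Difference = |26.800 − 7.322| = 19.478 ≈ 19.5 days.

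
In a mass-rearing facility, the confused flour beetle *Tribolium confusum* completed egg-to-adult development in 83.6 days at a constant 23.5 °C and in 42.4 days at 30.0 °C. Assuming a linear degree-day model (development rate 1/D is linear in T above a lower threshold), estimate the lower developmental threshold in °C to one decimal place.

16.8 °C

Linear rate model ⇒ the product D·(T − T_b) is constant across temperatures.
83.6·(23.5 − T_b) = 42.4·(30.0 − T_b)
T_b = (83.6·23.5 − 42.4·30.0) / (83.6 − 42.4) = 692.60 / 41.2 = 16.811 °C ≈ 16.8 °C.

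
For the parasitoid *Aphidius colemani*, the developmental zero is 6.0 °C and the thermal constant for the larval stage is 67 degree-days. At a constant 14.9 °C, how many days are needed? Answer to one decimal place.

7.5 days

Daily accumulation = 14.9 − 6.0 = 8.9 DD/day.
Duration = 67 / 8.9 = 7.528 ≈ 7.5 days.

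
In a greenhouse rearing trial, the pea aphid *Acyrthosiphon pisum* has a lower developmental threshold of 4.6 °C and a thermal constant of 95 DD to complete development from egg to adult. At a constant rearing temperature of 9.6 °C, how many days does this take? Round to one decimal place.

Daily accumulation = 9.6 − 4.6 = 5.0 DD/day.
Duration = 95 / 5.0 = 19.000 ≈ 19.0 days.

19.0 days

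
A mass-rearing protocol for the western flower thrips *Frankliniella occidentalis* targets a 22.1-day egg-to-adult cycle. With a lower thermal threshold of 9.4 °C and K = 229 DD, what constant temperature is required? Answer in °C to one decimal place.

19.8 °C

Required daily accumulation = 229 / 22.1 = 10.362 DD/day.
T = T_base + 10.362 = 9.4 + 10.362 = 19.762 ≈ 19.8 °C.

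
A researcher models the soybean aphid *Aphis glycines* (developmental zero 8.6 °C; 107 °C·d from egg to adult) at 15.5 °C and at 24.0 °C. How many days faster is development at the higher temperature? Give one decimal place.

At 15.5 °C: 107 / (15.5 − 8.6) = 107 / 6.9 = 15.507 d.
At 24.0 °C: 107 / (24.0 − 8.6) = 107 / 15.4 = 6.948 d.
Difference = |15.507 − 6.948| = 8.559 ≈ 8.6 days.

8.6 days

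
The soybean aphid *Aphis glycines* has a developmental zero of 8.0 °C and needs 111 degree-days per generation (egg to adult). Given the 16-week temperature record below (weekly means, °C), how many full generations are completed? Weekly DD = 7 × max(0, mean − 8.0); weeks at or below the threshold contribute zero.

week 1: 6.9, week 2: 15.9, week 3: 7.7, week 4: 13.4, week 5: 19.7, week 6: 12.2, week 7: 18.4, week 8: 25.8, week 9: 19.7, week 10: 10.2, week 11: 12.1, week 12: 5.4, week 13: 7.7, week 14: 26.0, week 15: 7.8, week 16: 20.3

6 generations

Weekly DD (7 × max(0, T̄ − 8.0)): 0.0, 55.3, 0.0, 37.8, 81.9, 29.4, 72.8, 124.6, 81.9, 15.4, 28.7, 0.0, 0.0, 126.0, 0.0, 86.1.
Season total = 739.9 DD.
Complete generations = ⌊739.9 / 111⌋ = 6.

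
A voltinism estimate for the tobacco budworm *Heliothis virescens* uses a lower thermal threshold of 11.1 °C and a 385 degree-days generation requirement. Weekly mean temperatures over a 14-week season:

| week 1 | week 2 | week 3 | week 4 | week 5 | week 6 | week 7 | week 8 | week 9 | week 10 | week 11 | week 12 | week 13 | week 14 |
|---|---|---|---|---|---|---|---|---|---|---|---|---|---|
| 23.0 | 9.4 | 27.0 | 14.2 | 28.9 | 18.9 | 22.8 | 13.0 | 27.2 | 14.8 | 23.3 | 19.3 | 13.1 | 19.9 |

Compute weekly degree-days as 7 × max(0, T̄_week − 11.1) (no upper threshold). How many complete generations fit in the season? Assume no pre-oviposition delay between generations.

2 generations

Weekly DD (7 × max(0, T̄ − 11.1)): 83.3, 0.0, 111.3, 21.7, 124.6, 54.6, 81.9, 13.3, 112.7, 25.9, 85.4, 57.4, 14.0, 61.6.
Season total = 847.7 DD.
Complete generations = ⌊847.7 / 385⌋ = 2.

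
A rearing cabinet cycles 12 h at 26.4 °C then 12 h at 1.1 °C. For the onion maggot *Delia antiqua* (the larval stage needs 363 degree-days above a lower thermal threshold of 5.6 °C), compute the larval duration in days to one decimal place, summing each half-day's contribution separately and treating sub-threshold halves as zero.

Day half: max(0, 26.4 − 5.6) × 0.5 = 20.8 × 0.5 = 10.40 DD.
Night half: max(0, 1.1 − 5.6) × 0.5 = 0.0 × 0.5 = 0.00 DD.
Per 24 h: 10.40 DD/day.
Duration = 363 / 10.40 = 34.904 ≈ 34.9 days.

34.9 days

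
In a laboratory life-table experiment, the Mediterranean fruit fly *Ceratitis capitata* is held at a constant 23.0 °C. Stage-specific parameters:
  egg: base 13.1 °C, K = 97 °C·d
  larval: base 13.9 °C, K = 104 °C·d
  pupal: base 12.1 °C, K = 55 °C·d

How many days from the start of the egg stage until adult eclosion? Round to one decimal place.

egg: 97 / (23.0 − 13.1) = 97 / 9.9 = 9.798 d.
larval: 104 / (23.0 − 13.9) = 104 / 9.1 = 11.429 d.
pupal: 55 / (23.0 − 12.1) = 55 / 10.9 = 5.046 d.
Sum = 26.272 ≈ 26.3 days.

26.3 days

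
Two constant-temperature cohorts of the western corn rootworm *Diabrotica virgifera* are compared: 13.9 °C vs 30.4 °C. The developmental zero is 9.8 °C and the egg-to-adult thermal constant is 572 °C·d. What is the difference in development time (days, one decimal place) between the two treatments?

At 13.9 °C: 572 / (13.9 − 9.8) = 572 / 4.1 = 139.512 d.
At 30.4 °C: 572 / (30.4 − 9.8) = 572 / 20.6 = 27.767 d.
Difference = |139.512 − 27.767| = 111.745 ≈ 111.7 days.

111.7 days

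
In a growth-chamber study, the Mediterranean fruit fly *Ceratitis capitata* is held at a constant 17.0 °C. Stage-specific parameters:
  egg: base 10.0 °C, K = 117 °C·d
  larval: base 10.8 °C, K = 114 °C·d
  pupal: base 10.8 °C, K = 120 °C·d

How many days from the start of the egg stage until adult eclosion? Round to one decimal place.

54.5 days

egg: 117 / (17.0 − 10.0) = 117 / 7.0 = 16.714 d.
larval: 114 / (17.0 − 10.8) = 114 / 6.2 = 18.387 d.
pupal: 120 / (17.0 − 10.8) = 120 / 6.2 = 19.355 d.
Sum = 54.456 ≈ 54.5 days.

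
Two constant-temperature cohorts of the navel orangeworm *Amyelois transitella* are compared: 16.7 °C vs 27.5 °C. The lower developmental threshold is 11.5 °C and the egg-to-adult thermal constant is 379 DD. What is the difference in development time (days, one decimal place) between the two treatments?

49.2 days

At 16.7 °C: 379 / (16.7 − 11.5) = 379 / 5.2 = 72.885 d.
At 27.5 °C: 379 / (27.5 − 11.5) = 379 / 16.0 = 23.688 d.
Difference = |72.885 − 23.688| = 49.197 ≈ 49.2 days.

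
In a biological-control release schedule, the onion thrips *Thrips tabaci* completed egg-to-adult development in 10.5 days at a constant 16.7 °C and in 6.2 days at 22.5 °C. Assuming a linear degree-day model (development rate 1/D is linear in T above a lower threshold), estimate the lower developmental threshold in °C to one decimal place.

Under the model K = D·(T − T_b), so D₁·(T₁ − T_b) = D₂·(T₂ − T_b).
10.5·(16.7 − T_b) = 6.2·(22.5 − T_b)
T_b = (10.5·16.7 − 6.2·22.5) / (10.5 − 6.2) = 35.85 / 4.3 = 8.337 °C ≈ 8.3 °C.

8.3 °C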